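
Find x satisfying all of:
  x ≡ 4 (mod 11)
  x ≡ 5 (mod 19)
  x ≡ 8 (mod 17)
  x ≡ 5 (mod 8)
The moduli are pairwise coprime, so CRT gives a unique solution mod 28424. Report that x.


Product of moduli M = 11 · 19 · 17 · 8 = 28424.
Merge one congruence at a time:
  Start: x ≡ 4 (mod 11).
  Combine with x ≡ 5 (mod 19); new modulus lcm = 209.
    Write x = 4 + 11·t and substitute into x ≡ 5 (mod 19): 11·t ≡ 5 − 4 = 1 (mod 19).
    The inverse of 11 mod 19 is 7 (since 11·7 = 77 = 4·19 + 1), so t ≡ 7·1 = 7 ≡ 7 (mod 19).
    Then x = 4 + 11·7 = 81, valid modulo lcm(11, 19) = 209: x ≡ 81 (mod 209).
  Combine with x ≡ 8 (mod 17); new modulus lcm = 3553.
    Write x = 81 + 209·t and substitute into x ≡ 8 (mod 17): 209·t ≡ 8 − 81 = -73 (mod 17).
    Reduce coefficients mod 17: 5·t ≡ 12 (mod 17).
    The inverse of 5 mod 17 is 7 (since 5·7 = 35 = 2·17 + 1), so t ≡ 7·12 = 84 ≡ 16 (mod 17).
    Then x = 81 + 209·16 = 3425, valid modulo lcm(209, 17) = 3553: x ≡ 3425 (mod 3553).
  Combine with x ≡ 5 (mod 8); new modulus lcm = 28424.
    Write x = 3425 + 3553·t and substitute into x ≡ 5 (mod 8): 3553·t ≡ 5 − 3425 = -3420 (mod 8).
    Reduce coefficients mod 8: 1·t ≡ 4 (mod 8).
    So t ≡ 4 (mod 8).
    Then x = 3425 + 3553·4 = 17637, valid modulo lcm(3553, 8) = 28424: x ≡ 17637 (mod 28424).
Verify against each original: 17637 mod 11 = 4, 17637 mod 19 = 5, 17637 mod 17 = 8, 17637 mod 8 = 5.

x ≡ 17637 (mod 28424).


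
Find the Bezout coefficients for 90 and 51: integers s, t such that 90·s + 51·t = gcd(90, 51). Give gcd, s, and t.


Euclidean algorithm on (90, 51) — divide until remainder is 0:
  90 = 1 · 51 + 39
  51 = 1 · 39 + 12
  39 = 3 · 12 + 3
  12 = 4 · 3 + 0
gcd(90, 51) = 3.
Track Bezout coefficients alongside the remainders: start with r₀ = 90 = a·1 + b·0 (s = 1, t = 0) and r₁ = 51 = a·0 + b·1 (s = 0, t = 1); each new remainder r_{k+1} = r_{k-1} − q_k·r_k inherits s_{k+1} = s_{k-1} − q_k·s_k, t_{k+1} = t_{k-1} − q_k·t_k, so r_k = a·s_k + b·t_k at every step:
  q = 1: r = 39, s = 1 − 1·0 = 1, t = 0 − 1·1 = -1  (check: 90·1 + 51·(-1) = 39)
  q = 1: r = 12, s = 0 − 1·1 = -1, t = 1 − 1·(-1) = 2  (check: 90·(-1) + 51·2 = 12)
  q = 3: r = 3, s = 1 − 3·(-1) = 4, t = -1 − 3·2 = -7  (check: 90·4 + 51·(-7) = 3)
The row with r = 3 (the gcd) gives the Bezout coefficients s = 4, t = -7.
Result: 90 · (4) + 51 · (-7) = 3.

gcd(90, 51) = 3; s = 4, t = -7 (check: 90·4 + 51·(-7) = 3).


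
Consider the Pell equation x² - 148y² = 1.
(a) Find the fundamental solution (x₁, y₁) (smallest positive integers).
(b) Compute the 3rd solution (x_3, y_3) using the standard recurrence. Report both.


Step 1: Find the fundamental solution (x₁, y₁) of x² - 148y² = 1.
  Expand √148 as a continued fraction. a₀ = ⌊√148⌋ = 12; iterate m_{k+1} = d_k·a_k − m_k, d_{k+1} = (148 − m_{k+1}²)/d_k, a_{k+1} = ⌊(a₀ + m_{k+1})/d_{k+1}⌋ (starting m₀ = 0, d₀ = 1), with convergents p_k = a_k·p_{k-1} + p_{k-2}, q_k = a_k·q_{k-1} + q_{k-2} (p₋₁ = 1, q₋₁ = 0):
  k = 0: a₀ = 12; p₀/q₀ = 12/1; p₀² − 148·q₀² = 144 − 148 = -4.
  k = 1: m = 12, d = 4, a = ⌊(12 + 12)/4⌋ = 6; p/q = (6·12 + 1)/(6·1 + 0) = 73/6; p² − 148·q² = 5329 − 5328 = 1.
  The first convergent with p² − 148·q² = 1 gives the fundamental solution (x₁, y₁) = (73, 6).
Step 2: Apply the recurrence (x_{n+1}, y_{n+1}) = (x₁x_n + 148y₁y_n, x₁y_n + y₁x_n) repeatedly.
  From (x_1, y_1) = (73, 6): x_2 = 73·73 + 148·6·6 = 10657; y_2 = 73·6 + 6·73 = 876.
  From (x_2, y_2) = (10657, 876): x_3 = 73·10657 + 148·6·876 = 1555849; y_3 = 73·876 + 6·10657 = 127890.
Step 3: Verify x_3² - 148·y_3² = 2420666110801 - 2420666110800 = 1 (should be 1). ✓

(x_1, y_1) = (73, 6); (x_3, y_3) = (1555849, 127890).


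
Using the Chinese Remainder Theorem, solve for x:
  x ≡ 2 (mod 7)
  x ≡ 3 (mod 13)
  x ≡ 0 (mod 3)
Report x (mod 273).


Moduli 7, 13, 3 are pairwise coprime; by CRT there is a unique solution modulo M = 7 · 13 · 3 = 273.
Solve pairwise, accumulating the modulus:
  Start with x ≡ 2 (mod 7).
  Combine with x ≡ 3 (mod 13): since gcd(7, 13) = 1, we get a unique residue mod 91.
    Write x = 2 + 7·t and substitute into x ≡ 3 (mod 13): 7·t ≡ 3 − 2 = 1 (mod 13).
    The inverse of 7 mod 13 is 2 (since 7·2 = 14 = 1·13 + 1), so t ≡ 2·1 = 2 ≡ 2 (mod 13).
    Then x = 2 + 7·2 = 16, valid modulo lcm(7, 13) = 91: x ≡ 16 (mod 91).
  Combine with x ≡ 0 (mod 3): since gcd(91, 3) = 1, we get a unique residue mod 273.
    Write x = 16 + 91·t and substitute into x ≡ 0 (mod 3): 91·t ≡ 0 − 16 = -16 (mod 3).
    Reduce coefficients mod 3: 1·t ≡ 2 (mod 3).
    So t ≡ 2 (mod 3).
    Then x = 16 + 91·2 = 198, valid modulo lcm(91, 3) = 273: x ≡ 198 (mod 273).
Verify: 198 mod 7 = 2 ✓, 198 mod 13 = 3 ✓, 198 mod 3 = 0 ✓.

x ≡ 198 (mod 273).


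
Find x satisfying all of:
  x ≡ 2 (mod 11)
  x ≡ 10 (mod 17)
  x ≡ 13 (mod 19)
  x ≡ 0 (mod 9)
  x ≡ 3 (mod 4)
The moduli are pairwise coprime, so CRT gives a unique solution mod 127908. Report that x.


Product of moduli M = 11 · 17 · 19 · 9 · 4 = 127908.
Merge one congruence at a time:
  Start: x ≡ 2 (mod 11).
  Combine with x ≡ 10 (mod 17); new modulus lcm = 187.
    Write x = 2 + 11·t and substitute into x ≡ 10 (mod 17): 11·t ≡ 10 − 2 = 8 (mod 17).
    The inverse of 11 mod 17 is 14 (since 11·14 = 154 = 9·17 + 1), so t ≡ 14·8 = 112 ≡ 10 (mod 17).
    Then x = 2 + 11·10 = 112, valid modulo lcm(11, 17) = 187: x ≡ 112 (mod 187).
  Combine with x ≡ 13 (mod 19); new modulus lcm = 3553.
    Write x = 112 + 187·t and substitute into x ≡ 13 (mod 19): 187·t ≡ 13 − 112 = -99 (mod 19).
    Reduce coefficients mod 19: 16·t ≡ 15 (mod 19).
    The inverse of 16 mod 19 is 6 (since 16·6 = 96 = 5·19 + 1), so t ≡ 6·15 = 90 ≡ 14 (mod 19).
    Then x = 112 + 187·14 = 2730, valid modulo lcm(187, 19) = 3553: x ≡ 2730 (mod 3553).
  Combine with x ≡ 0 (mod 9); new modulus lcm = 31977.
    Write x = 2730 + 3553·t and substitute into x ≡ 0 (mod 9): 3553·t ≡ 0 − 2730 = -2730 (mod 9).
    Reduce coefficients mod 9: 7·t ≡ 6 (mod 9).
    The inverse of 7 mod 9 is 4 (since 7·4 = 28 = 3·9 + 1), so t ≡ 4·6 = 24 ≡ 6 (mod 9).
    Then x = 2730 + 3553·6 = 24048, valid modulo lcm(3553, 9) = 31977: x ≡ 24048 (mod 31977).
  Combine with x ≡ 3 (mod 4); new modulus lcm = 127908.
    Write x = 24048 + 31977·t and substitute into x ≡ 3 (mod 4): 31977·t ≡ 3 − 24048 = -24045 (mod 4).
    Reduce coefficients mod 4: 1·t ≡ 3 (mod 4).
    So t ≡ 3 (mod 4).
    Then x = 24048 + 31977·3 = 119979, valid modulo lcm(31977, 4) = 127908: x ≡ 119979 (mod 127908).
Verify against each original: 119979 mod 11 = 2, 119979 mod 17 = 10, 119979 mod 19 = 13, 119979 mod 9 = 0, 119979 mod 4 = 3.

x ≡ 119979 (mod 127908).


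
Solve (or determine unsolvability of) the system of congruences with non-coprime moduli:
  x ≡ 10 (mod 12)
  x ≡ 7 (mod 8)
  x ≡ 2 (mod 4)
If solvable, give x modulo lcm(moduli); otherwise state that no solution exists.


Moduli 12, 8, 4 are not pairwise coprime, so CRT works modulo lcm(m_i) when all pairwise compatibility conditions hold.
Pairwise compatibility: gcd(m_i, m_j) must divide a_i - a_j for every pair.
Merge one congruence at a time:
  Start: x ≡ 10 (mod 12).
  Combine with x ≡ 7 (mod 8): gcd(12, 8) = 4, and 7 - 10 = -3 is NOT divisible by 4.
    ⇒ system is inconsistent (no integer solution).

No solution (the system is inconsistent).


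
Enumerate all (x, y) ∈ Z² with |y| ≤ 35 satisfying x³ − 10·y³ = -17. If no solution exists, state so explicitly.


The equation is x³ - 10y³ = -17. For fixed y, x³ = 10·y³ − 17, so a solution requires the RHS to be a perfect cube.
Strategy: iterate y from -35 to 35, compute RHS = 10·y³ − 17, and check whether it is a (positive or negative) perfect cube.
Check small values of y:
  y = 0: RHS = -17 is not a perfect cube.
  y = 1: RHS = -7 is not a perfect cube.
  y = -1: RHS = -27 = (-3)³ ⇒ x = -3 works.
  y = 2: RHS = 63 is not a perfect cube.
  y = -2: RHS = -97 is not a perfect cube.
  y = 3: RHS = 253 is not a perfect cube.
  y = -3: RHS = -287 is not a perfect cube.
Continuing the search up to |y| = 35 finds no further solutions beyond those listed.
Collected solutions: (-3, -1).

Solutions (with |y| ≤ 35): (-3, -1).


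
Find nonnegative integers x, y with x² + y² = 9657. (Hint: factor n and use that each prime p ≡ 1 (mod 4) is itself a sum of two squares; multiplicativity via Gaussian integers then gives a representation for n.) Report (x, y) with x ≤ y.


Step 1: Factor n = 9657 = 3^2 · 29 · 37.
Step 2: Check the mod-4 condition on each prime factor: 3 ≡ 3 (mod 4), exponent 2 (must be even); 29 ≡ 1 (mod 4), exponent 1; 37 ≡ 1 (mod 4), exponent 1.
All primes ≡ 3 (mod 4) appear to even exponent (or don't appear), so by the two-squares theorem n IS expressible as a sum of two squares.
Step 3: Build a representation. Group n = k² · m with k = 3 and m = 29 · 37 = 1073 (a product of primes ≡ 1 (mod 4)); a representation of m scales to one of n via (k·x)² + (k·y)² = k²(x² + y²). Each prime p ≡ 1 (mod 4) is itself a sum of two squares; find a² by testing p − a² for a perfect square:
  29: 29 − 1² = 28, 29 − 2² = 25 = 5² ⇒ 29 = 2² + 5².
  37: 37 − 1² = 36 = 6² ⇒ 37 = 1² + 6².
  Combine using the Brahmagupta–Fibonacci identity (a² + b²)(c² + d²) = (ac − bd)² + (ad + bc)² = (ac + bd)² + (ad − bc)²:
  29 · 37 = 1073: from (2² + 5²)(1² + 6²), take (2·1 − 5·6, 2·6 + 5·1) = (2 − 30, 12 + 5) = (-28, 17); dropping signs (only squares matter) gives (28, 17); check 28² + 17² = 784 + 289 = 1073 ✓.
  Scale by k = 3: (3·28, 3·17) = (84, 51).
Step 4: Order so x ≤ y and verify: 51² + 84² = 2601 + 7056 = 9657 = n. ✓

n = 9657 = 51² + 84² (one valid representation with x ≤ y).


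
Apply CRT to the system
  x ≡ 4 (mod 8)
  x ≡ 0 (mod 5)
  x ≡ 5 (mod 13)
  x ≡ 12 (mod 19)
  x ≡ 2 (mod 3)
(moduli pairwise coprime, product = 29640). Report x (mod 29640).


Product of moduli M = 8 · 5 · 13 · 19 · 3 = 29640.
Merge one congruence at a time:
  Start: x ≡ 4 (mod 8).
  Combine with x ≡ 0 (mod 5); new modulus lcm = 40.
    Write x = 4 + 8·t and substitute into x ≡ 0 (mod 5): 8·t ≡ 0 − 4 = -4 (mod 5).
    Reduce coefficients mod 5: 3·t ≡ 1 (mod 5).
    The inverse of 3 mod 5 is 2 (since 3·2 = 6 = 1·5 + 1), so t ≡ 2·1 = 2 ≡ 2 (mod 5).
    Then x = 4 + 8·2 = 20, valid modulo lcm(8, 5) = 40: x ≡ 20 (mod 40).
  Combine with x ≡ 5 (mod 13); new modulus lcm = 520.
    Write x = 20 + 40·t and substitute into x ≡ 5 (mod 13): 40·t ≡ 5 − 20 = -15 (mod 13).
    Reduce coefficients mod 13: 1·t ≡ 11 (mod 13).
    So t ≡ 11 (mod 13).
    Then x = 20 + 40·11 = 460, valid modulo lcm(40, 13) = 520: x ≡ 460 (mod 520).
  Combine with x ≡ 12 (mod 19); new modulus lcm = 9880.
    Write x = 460 + 520·t and substitute into x ≡ 12 (mod 19): 520·t ≡ 12 − 460 = -448 (mod 19).
    Reduce coefficients mod 19: 7·t ≡ 8 (mod 19).
    The inverse of 7 mod 19 is 11 (since 7·11 = 77 = 4·19 + 1), so t ≡ 11·8 = 88 ≡ 12 (mod 19).
    Then x = 460 + 520·12 = 6700, valid modulo lcm(520, 19) = 9880: x ≡ 6700 (mod 9880).
  Combine with x ≡ 2 (mod 3); new modulus lcm = 29640.
    Write x = 6700 + 9880·t and substitute into x ≡ 2 (mod 3): 9880·t ≡ 2 − 6700 = -6698 (mod 3).
    Reduce coefficients mod 3: 1·t ≡ 1 (mod 3).
    So t ≡ 1 (mod 3).
    Then x = 6700 + 9880·1 = 16580, valid modulo lcm(9880, 3) = 29640: x ≡ 16580 (mod 29640).
Verify against each original: 16580 mod 8 = 4, 16580 mod 5 = 0, 16580 mod 13 = 5, 16580 mod 19 = 12, 16580 mod 3 = 2.

x ≡ 16580 (mod 29640).


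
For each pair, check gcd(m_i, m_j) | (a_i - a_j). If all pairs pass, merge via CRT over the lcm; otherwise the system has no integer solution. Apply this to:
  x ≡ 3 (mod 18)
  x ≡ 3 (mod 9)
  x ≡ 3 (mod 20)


Moduli 18, 9, 20 are not pairwise coprime, so CRT works modulo lcm(m_i) when all pairwise compatibility conditions hold.
Pairwise compatibility: gcd(m_i, m_j) must divide a_i - a_j for every pair.
Merge one congruence at a time:
  Start: x ≡ 3 (mod 18).
  Combine with x ≡ 3 (mod 9): gcd(18, 9) = 9; 3 - 3 = 0, which IS divisible by 9, so compatible.
    Write x = 3 + 18·t and substitute into x ≡ 3 (mod 9): 18·t ≡ 3 − 3 = 0 (mod 9).
    Divide the congruence (and modulus) by g = 9: 2·t ≡ 0 (mod 1).
    Modulo 1 every t works; take t = 0.
    Then x = 3 + 18·0 = 3, valid modulo lcm(18, 9) = 18: x ≡ 3 (mod 18).
  Combine with x ≡ 3 (mod 20): gcd(18, 20) = 2; 3 - 3 = 0, which IS divisible by 2, so compatible.
    Write x = 3 + 18·t and substitute into x ≡ 3 (mod 20): 18·t ≡ 3 − 3 = 0 (mod 20).
    Divide the congruence (and modulus) by g = 2: 9·t ≡ 0 (mod 10).
    The inverse of 9 mod 10 is 9 (since 9·9 = 81 = 8·10 + 1), so t ≡ 9·0 = 0 ≡ 0 (mod 10).
    Then x = 3 + 18·0 = 3, valid modulo lcm(18, 20) = 180: x ≡ 3 (mod 180).
Verify: 3 mod 18 = 3, 3 mod 9 = 3, 3 mod 20 = 3.

x ≡ 3 (mod 180).


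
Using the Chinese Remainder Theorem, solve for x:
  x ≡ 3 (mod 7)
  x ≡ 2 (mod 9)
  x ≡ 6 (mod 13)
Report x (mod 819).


Moduli 7, 9, 13 are pairwise coprime; by CRT there is a unique solution modulo M = 7 · 9 · 13 = 819.
Solve pairwise, accumulating the modulus:
  Start with x ≡ 3 (mod 7).
  Combine with x ≡ 2 (mod 9): since gcd(7, 9) = 1, we get a unique residue mod 63.
    Write x = 3 + 7·t and substitute into x ≡ 2 (mod 9): 7·t ≡ 2 − 3 = -1 (mod 9).
    Reduce coefficients mod 9: 7·t ≡ 8 (mod 9).
    The inverse of 7 mod 9 is 4 (since 7·4 = 28 = 3·9 + 1), so t ≡ 4·8 = 32 ≡ 5 (mod 9).
    Then x = 3 + 7·5 = 38, valid modulo lcm(7, 9) = 63: x ≡ 38 (mod 63).
  Combine with x ≡ 6 (mod 13): since gcd(63, 13) = 1, we get a unique residue mod 819.
    Write x = 38 + 63·t and substitute into x ≡ 6 (mod 13): 63·t ≡ 6 − 38 = -32 (mod 13).
    Reduce coefficients mod 13: 11·t ≡ 7 (mod 13).
    The inverse of 11 mod 13 is 6 (since 11·6 = 66 = 5·13 + 1), so t ≡ 6·7 = 42 ≡ 3 (mod 13).
    Then x = 38 + 63·3 = 227, valid modulo lcm(63, 13) = 819: x ≡ 227 (mod 819).
Verify: 227 mod 7 = 3 ✓, 227 mod 9 = 2 ✓, 227 mod 13 = 6 ✓.

x ≡ 227 (mod 819).


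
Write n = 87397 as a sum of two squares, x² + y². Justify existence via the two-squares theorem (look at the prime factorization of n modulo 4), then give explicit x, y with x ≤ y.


Step 1: Factor n = 87397 = 17 · 53 · 97.
Step 2: Check the mod-4 condition on each prime factor: 17 ≡ 1 (mod 4), exponent 1; 53 ≡ 1 (mod 4), exponent 1; 97 ≡ 1 (mod 4), exponent 1.
All primes ≡ 3 (mod 4) appear to even exponent (or don't appear), so by the two-squares theorem n IS expressible as a sum of two squares.
Step 3: Build a representation. Here n = 17 · 53 · 97 is a product of primes ≡ 1 (mod 4). Each prime p ≡ 1 (mod 4) is itself a sum of two squares; find a² by testing p − a² for a perfect square:
  17: 17 − 1² = 16 = 4² ⇒ 17 = 1² + 4².
  53: 53 − 1² = 52, 53 − 2² = 49 = 7² ⇒ 53 = 2² + 7².
  97: 97 − 1² = 96, 97 − 2² = 93, 97 − 3² = 88, 97 − 4² = 81 = 9² ⇒ 97 = 4² + 9².
  Combine using the Brahmagupta–Fibonacci identity (a² + b²)(c² + d²) = (ac − bd)² + (ad + bc)² = (ac + bd)² + (ad − bc)²:
  17 · 53 = 901: from (1² + 4²)(2² + 7²), take (1·2 − 4·7, 1·7 + 4·2) = (2 − 28, 7 + 8) = (-26, 15); dropping signs (only squares matter) gives (26, 15); check 26² + 15² = 676 + 225 = 901 ✓.
  901 · 97 = 87397: from (26² + 15²)(4² + 9²), take (26·4 − 15·9, 26·9 + 15·4) = (104 − 135, 234 + 60) = (-31, 294); dropping signs (only squares matter) gives (31, 294); check 31² + 294² = 961 + 86436 = 87397 ✓.
Step 4: Order so x ≤ y and verify: 31² + 294² = 961 + 86436 = 87397 = n. ✓

n = 87397 = 31² + 294² (one valid representation with x ≤ y).


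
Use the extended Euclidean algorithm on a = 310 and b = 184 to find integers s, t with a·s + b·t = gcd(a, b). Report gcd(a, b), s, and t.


Euclidean algorithm on (310, 184) — divide until remainder is 0:
  310 = 1 · 184 + 126
  184 = 1 · 126 + 58
  126 = 2 · 58 + 10
  58 = 5 · 10 + 8
  10 = 1 · 8 + 2
  8 = 4 · 2 + 0
gcd(310, 184) = 2.
Track Bezout coefficients alongside the remainders: start with r₀ = 310 = a·1 + b·0 (s = 1, t = 0) and r₁ = 184 = a·0 + b·1 (s = 0, t = 1); each new remainder r_{k+1} = r_{k-1} − q_k·r_k inherits s_{k+1} = s_{k-1} − q_k·s_k, t_{k+1} = t_{k-1} − q_k·t_k, so r_k = a·s_k + b·t_k at every step:
  q = 1: r = 126, s = 1 − 1·0 = 1, t = 0 − 1·1 = -1  (check: 310·1 + 184·(-1) = 126)
  q = 1: r = 58, s = 0 − 1·1 = -1, t = 1 − 1·(-1) = 2  (check: 310·(-1) + 184·2 = 58)
  q = 2: r = 10, s = 1 − 2·(-1) = 3, t = -1 − 2·2 = -5  (check: 310·3 + 184·(-5) = 10)
  q = 5: r = 8, s = -1 − 5·3 = -16, t = 2 − 5·(-5) = 27  (check: 310·(-16) + 184·27 = 8)
  q = 1: r = 2, s = 3 − 1·(-16) = 19, t = -5 − 1·27 = -32  (check: 310·19 + 184·(-32) = 2)
The row with r = 2 (the gcd) gives the Bezout coefficients s = 19, t = -32.
Result: 310 · (19) + 184 · (-32) = 2.

gcd(310, 184) = 2; s = 19, t = -32 (check: 310·19 + 184·(-32) = 2).


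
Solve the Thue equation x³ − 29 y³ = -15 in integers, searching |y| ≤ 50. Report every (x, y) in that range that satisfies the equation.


The equation is x³ - 29y³ = -15. For fixed y, x³ = 29·y³ − 15, so a solution requires the RHS to be a perfect cube.
Strategy: iterate y from -50 to 50, compute RHS = 29·y³ − 15, and check whether it is a (positive or negative) perfect cube.
Check small values of y:
  y = 0: RHS = -15 is not a perfect cube.
  y = 1: RHS = 14 is not a perfect cube.
  y = -1: RHS = -44 is not a perfect cube.
  y = 2: RHS = 217 is not a perfect cube.
  y = -2: RHS = -247 is not a perfect cube.
  y = 3: RHS = 768 is not a perfect cube.
  y = -3: RHS = -798 is not a perfect cube.
Continuing the search up to |y| = 50 finds no solutions either.
No (x, y) in the scanned range satisfies the equation.

No integer solutions with |y| ≤ 50.


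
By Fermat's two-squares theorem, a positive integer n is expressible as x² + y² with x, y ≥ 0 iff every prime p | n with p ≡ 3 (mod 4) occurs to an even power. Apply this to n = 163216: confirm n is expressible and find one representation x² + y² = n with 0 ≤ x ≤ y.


Step 1: Factor n = 163216 = 2^4 · 101^2.
Step 2: Check the mod-4 condition on each prime factor: 2 = 2 (special); 101 ≡ 1 (mod 4), exponent 2.
All primes ≡ 3 (mod 4) appear to even exponent (or don't appear), so by the two-squares theorem n IS expressible as a sum of two squares.
Step 3: Build a representation. Group n = k² · m with k = 4 and m = 101 · 101 = 10201 (a product of primes ≡ 1 (mod 4)); a representation of m scales to one of n via (k·x)² + (k·y)² = k²(x² + y²). Each prime p ≡ 1 (mod 4) is itself a sum of two squares; find a² by testing p − a² for a perfect square:
  101: 101 − 1² = 100 = 10² ⇒ 101 = 1² + 10².
  Combine using the Brahmagupta–Fibonacci identity (a² + b²)(c² + d²) = (ac − bd)² + (ad + bc)² = (ac + bd)² + (ad − bc)²:
  101 · 101 = 10201: from (1² + 10²)(1² + 10²), take (1·1 − 10·10, 1·10 + 10·1) = (1 − 100, 10 + 10) = (-99, 20); dropping signs (only squares matter) gives (99, 20); check 99² + 20² = 9801 + 400 = 10201 ✓.
  Scale by k = 4: (4·99, 4·20) = (396, 80).
Step 4: Order so x ≤ y and verify: 80² + 396² = 6400 + 156816 = 163216 = n. ✓

n = 163216 = 80² + 396² (one valid representation with x ≤ y).


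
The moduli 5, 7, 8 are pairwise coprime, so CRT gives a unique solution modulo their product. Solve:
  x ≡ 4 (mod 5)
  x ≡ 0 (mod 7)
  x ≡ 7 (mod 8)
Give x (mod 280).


Moduli 5, 7, 8 are pairwise coprime; by CRT there is a unique solution modulo M = 5 · 7 · 8 = 280.
Solve pairwise, accumulating the modulus:
  Start with x ≡ 4 (mod 5).
  Combine with x ≡ 0 (mod 7): since gcd(5, 7) = 1, we get a unique residue mod 35.
    Write x = 4 + 5·t and substitute into x ≡ 0 (mod 7): 5·t ≡ 0 − 4 = -4 (mod 7).
    Reduce coefficients mod 7: 5·t ≡ 3 (mod 7).
    The inverse of 5 mod 7 is 3 (since 5·3 = 15 = 2·7 + 1), so t ≡ 3·3 = 9 ≡ 2 (mod 7).
    Then x = 4 + 5·2 = 14, valid modulo lcm(5, 7) = 35: x ≡ 14 (mod 35).
  Combine with x ≡ 7 (mod 8): since gcd(35, 8) = 1, we get a unique residue mod 280.
    Write x = 14 + 35·t and substitute into x ≡ 7 (mod 8): 35·t ≡ 7 − 14 = -7 (mod 8).
    Reduce coefficients mod 8: 3·t ≡ 1 (mod 8).
    The inverse of 3 mod 8 is 3 (since 3·3 = 9 = 1·8 + 1), so t ≡ 3·1 = 3 ≡ 3 (mod 8).
    Then x = 14 + 35·3 = 119, valid modulo lcm(35, 8) = 280: x ≡ 119 (mod 280).
Verify: 119 mod 5 = 4 ✓, 119 mod 7 = 0 ✓, 119 mod 8 = 7 ✓.

x ≡ 119 (mod 280).


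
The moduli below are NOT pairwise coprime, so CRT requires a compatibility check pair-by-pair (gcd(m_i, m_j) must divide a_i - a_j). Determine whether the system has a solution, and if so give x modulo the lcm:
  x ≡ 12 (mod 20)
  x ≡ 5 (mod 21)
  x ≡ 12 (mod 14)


Moduli 20, 21, 14 are not pairwise coprime, so CRT works modulo lcm(m_i) when all pairwise compatibility conditions hold.
Pairwise compatibility: gcd(m_i, m_j) must divide a_i - a_j for every pair.
Merge one congruence at a time:
  Start: x ≡ 12 (mod 20).
  Combine with x ≡ 5 (mod 21): gcd(20, 21) = 1; 5 - 12 = -7, which IS divisible by 1, so compatible.
    Write x = 12 + 20·t and substitute into x ≡ 5 (mod 21): 20·t ≡ 5 − 12 = -7 (mod 21).
    Reduce coefficients mod 21: 20·t ≡ 14 (mod 21).
    The inverse of 20 mod 21 is 20 (since 20·20 = 400 = 19·21 + 1), so t ≡ 20·14 = 280 ≡ 7 (mod 21).
    Then x = 12 + 20·7 = 152, valid modulo lcm(20, 21) = 420: x ≡ 152 (mod 420).
  Combine with x ≡ 12 (mod 14): gcd(420, 14) = 14; 12 - 152 = -140, which IS divisible by 14, so compatible.
    Write x = 152 + 420·t and substitute into x ≡ 12 (mod 14): 420·t ≡ 12 − 152 = -140 (mod 14).
    Divide the congruence (and modulus) by g = 14: 30·t ≡ -10 (mod 1).
    Modulo 1 every t works; take t = 0.
    Then x = 152 + 420·0 = 152, valid modulo lcm(420, 14) = 420: x ≡ 152 (mod 420).
Verify: 152 mod 20 = 12, 152 mod 21 = 5, 152 mod 14 = 12.

x ≡ 152 (mod 420).


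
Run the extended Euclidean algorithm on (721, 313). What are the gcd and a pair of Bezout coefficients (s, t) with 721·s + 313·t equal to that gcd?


Euclidean algorithm on (721, 313) — divide until remainder is 0:
  721 = 2 · 313 + 95
  313 = 3 · 95 + 28
  95 = 3 · 28 + 11
  28 = 2 · 11 + 6
  11 = 1 · 6 + 5
  6 = 1 · 5 + 1
  5 = 5 · 1 + 0
gcd(721, 313) = 1.
Track Bezout coefficients alongside the remainders: start with r₀ = 721 = a·1 + b·0 (s = 1, t = 0) and r₁ = 313 = a·0 + b·1 (s = 0, t = 1); each new remainder r_{k+1} = r_{k-1} − q_k·r_k inherits s_{k+1} = s_{k-1} − q_k·s_k, t_{k+1} = t_{k-1} − q_k·t_k, so r_k = a·s_k + b·t_k at every step:
  q = 2: r = 95, s = 1 − 2·0 = 1, t = 0 − 2·1 = -2  (check: 721·1 + 313·(-2) = 95)
  q = 3: r = 28, s = 0 − 3·1 = -3, t = 1 − 3·(-2) = 7  (check: 721·(-3) + 313·7 = 28)
  q = 3: r = 11, s = 1 − 3·(-3) = 10, t = -2 − 3·7 = -23  (check: 721·10 + 313·(-23) = 11)
  q = 2: r = 6, s = -3 − 2·10 = -23, t = 7 − 2·(-23) = 53  (check: 721·(-23) + 313·53 = 6)
  q = 1: r = 5, s = 10 − 1·(-23) = 33, t = -23 − 1·53 = -76  (check: 721·33 + 313·(-76) = 5)
  q = 1: r = 1, s = -23 − 1·33 = -56, t = 53 − 1·(-76) = 129  (check: 721·(-56) + 313·129 = 1)
The row with r = 1 (the gcd) gives the Bezout coefficients s = -56, t = 129.
Result: 721 · (-56) + 313 · (129) = 1.

gcd(721, 313) = 1; s = -56, t = 129 (check: 721·(-56) + 313·129 = 1).


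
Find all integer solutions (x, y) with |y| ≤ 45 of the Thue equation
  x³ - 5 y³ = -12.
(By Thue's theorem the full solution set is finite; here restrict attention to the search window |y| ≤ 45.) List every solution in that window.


The equation is x³ - 5y³ = -12. For fixed y, x³ = 5·y³ − 12, so a solution requires the RHS to be a perfect cube.
Strategy: iterate y from -45 to 45, compute RHS = 5·y³ − 12, and check whether it is a (positive or negative) perfect cube.
Check small values of y:
  y = 0: RHS = -12 is not a perfect cube.
  y = 1: RHS = -7 is not a perfect cube.
  y = -1: RHS = -17 is not a perfect cube.
  y = 2: RHS = 28 is not a perfect cube.
  y = -2: RHS = -52 is not a perfect cube.
  y = 3: RHS = 123 is not a perfect cube.
  y = -3: RHS = -147 is not a perfect cube.
Continuing the search up to |y| = 45 finds no solutions either.
No (x, y) in the scanned range satisfies the equation.

No integer solutions with |y| ≤ 45.


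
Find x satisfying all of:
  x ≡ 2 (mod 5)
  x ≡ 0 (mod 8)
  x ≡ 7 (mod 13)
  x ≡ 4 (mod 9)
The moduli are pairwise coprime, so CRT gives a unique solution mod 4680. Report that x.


Product of moduli M = 5 · 8 · 13 · 9 = 4680.
Merge one congruence at a time:
  Start: x ≡ 2 (mod 5).
  Combine with x ≡ 0 (mod 8); new modulus lcm = 40.
    Write x = 2 + 5·t and substitute into x ≡ 0 (mod 8): 5·t ≡ 0 − 2 = -2 (mod 8).
    Reduce coefficients mod 8: 5·t ≡ 6 (mod 8).
    The inverse of 5 mod 8 is 5 (since 5·5 = 25 = 3·8 + 1), so t ≡ 5·6 = 30 ≡ 6 (mod 8).
    Then x = 2 + 5·6 = 32, valid modulo lcm(5, 8) = 40: x ≡ 32 (mod 40).
  Combine with x ≡ 7 (mod 13); new modulus lcm = 520.
    Write x = 32 + 40·t and substitute into x ≡ 7 (mod 13): 40·t ≡ 7 − 32 = -25 (mod 13).
    Reduce coefficients mod 13: 1·t ≡ 1 (mod 13).
    So t ≡ 1 (mod 13).
    Then x = 32 + 40·1 = 72, valid modulo lcm(40, 13) = 520: x ≡ 72 (mod 520).
  Combine with x ≡ 4 (mod 9); new modulus lcm = 4680.
    Write x = 72 + 520·t and substitute into x ≡ 4 (mod 9): 520·t ≡ 4 − 72 = -68 (mod 9).
    Reduce coefficients mod 9: 7·t ≡ 4 (mod 9).
    The inverse of 7 mod 9 is 4 (since 7·4 = 28 = 3·9 + 1), so t ≡ 4·4 = 16 ≡ 7 (mod 9).
    Then x = 72 + 520·7 = 3712, valid modulo lcm(520, 9) = 4680: x ≡ 3712 (mod 4680).
Verify against each original: 3712 mod 5 = 2, 3712 mod 8 = 0, 3712 mod 13 = 7, 3712 mod 9 = 4.

x ≡ 3712 (mod 4680).


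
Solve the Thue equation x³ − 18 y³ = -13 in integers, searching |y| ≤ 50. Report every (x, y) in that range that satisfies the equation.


The equation is x³ - 18y³ = -13. For fixed y, x³ = 18·y³ − 13, so a solution requires the RHS to be a perfect cube.
Strategy: iterate y from -50 to 50, compute RHS = 18·y³ − 13, and check whether it is a (positive or negative) perfect cube.
Check small values of y:
  y = 0: RHS = -13 is not a perfect cube.
  y = 1: RHS = 5 is not a perfect cube.
  y = -1: RHS = -31 is not a perfect cube.
  y = 2: RHS = 131 is not a perfect cube.
  y = -2: RHS = -157 is not a perfect cube.
  y = 3: RHS = 473 is not a perfect cube.
  y = -3: RHS = -499 is not a perfect cube.
Continuing the search up to |y| = 50 finds no solutions either.
No (x, y) in the scanned range satisfies the equation.

No integer solutions with |y| ≤ 50.


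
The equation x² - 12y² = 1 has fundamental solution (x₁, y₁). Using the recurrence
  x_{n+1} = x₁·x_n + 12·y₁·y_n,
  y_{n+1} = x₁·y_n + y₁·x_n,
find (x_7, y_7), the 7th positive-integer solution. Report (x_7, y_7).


Step 1: Find the fundamental solution (x₁, y₁) of x² - 12y² = 1.
  Expand √12 as a continued fraction. a₀ = ⌊√12⌋ = 3; iterate m_{k+1} = d_k·a_k − m_k, d_{k+1} = (12 − m_{k+1}²)/d_k, a_{k+1} = ⌊(a₀ + m_{k+1})/d_{k+1}⌋ (starting m₀ = 0, d₀ = 1), with convergents p_k = a_k·p_{k-1} + p_{k-2}, q_k = a_k·q_{k-1} + q_{k-2} (p₋₁ = 1, q₋₁ = 0):
  k = 0: a₀ = 3; p₀/q₀ = 3/1; p₀² − 12·q₀² = 9 − 12 = -3.
  k = 1: m = 3, d = 3, a = ⌊(3 + 3)/3⌋ = 2; p/q = (2·3 + 1)/(2·1 + 0) = 7/2; p² − 12·q² = 49 − 48 = 1.
  The first convergent with p² − 12·q² = 1 gives the fundamental solution (x₁, y₁) = (7, 2).
Step 2: Apply the recurrence (x_{n+1}, y_{n+1}) = (x₁x_n + 12y₁y_n, x₁y_n + y₁x_n) repeatedly.
  From (x_1, y_1) = (7, 2): x_2 = 7·7 + 12·2·2 = 97; y_2 = 7·2 + 2·7 = 28.
  From (x_2, y_2) = (97, 28): x_3 = 7·97 + 12·2·28 = 1351; y_3 = 7·28 + 2·97 = 390.
  From (x_3, y_3) = (1351, 390): x_4 = 7·1351 + 12·2·390 = 18817; y_4 = 7·390 + 2·1351 = 5432.
  From (x_4, y_4) = (18817, 5432): x_5 = 7·18817 + 12·2·5432 = 262087; y_5 = 7·5432 + 2·18817 = 75658.
  From (x_5, y_5) = (262087, 75658): x_6 = 7·262087 + 12·2·75658 = 3650401; y_6 = 7·75658 + 2·262087 = 1053780.
  From (x_6, y_6) = (3650401, 1053780): x_7 = 7·3650401 + 12·2·1053780 = 50843527; y_7 = 7·1053780 + 2·3650401 = 14677262.
Step 3: Verify x_7² - 12·y_7² = 2585064237799729 - 2585064237799728 = 1 (should be 1). ✓

(x_1, y_1) = (7, 2); (x_7, y_7) = (50843527, 14677262).


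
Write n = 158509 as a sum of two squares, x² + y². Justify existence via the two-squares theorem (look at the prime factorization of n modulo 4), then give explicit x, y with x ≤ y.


Step 1: Factor n = 158509 = 13 · 89 · 137.
Step 2: Check the mod-4 condition on each prime factor: 13 ≡ 1 (mod 4), exponent 1; 89 ≡ 1 (mod 4), exponent 1; 137 ≡ 1 (mod 4), exponent 1.
All primes ≡ 3 (mod 4) appear to even exponent (or don't appear), so by the two-squares theorem n IS expressible as a sum of two squares.
Step 3: Build a representation. Here n = 13 · 89 · 137 is a product of primes ≡ 1 (mod 4). Each prime p ≡ 1 (mod 4) is itself a sum of two squares; find a² by testing p − a² for a perfect square:
  13: 13 − 1² = 12, 13 − 2² = 9 = 3² ⇒ 13 = 2² + 3².
  89: 89 − 1² = 88, 89 − 2² = 85, 89 − 3² = 80, 89 − 4² = 73, 89 − 5² = 64 = 8² ⇒ 89 = 5² + 8².
  137: 137 − 1² = 136, 137 − 2² = 133, 137 − 3² = 128, 137 − 4² = 121 = 11² ⇒ 137 = 4² + 11².
  Combine using the Brahmagupta–Fibonacci identity (a² + b²)(c² + d²) = (ac − bd)² + (ad + bc)² = (ac + bd)² + (ad − bc)²:
  13 · 89 = 1157: from (2² + 3²)(5² + 8²), take (2·5 − 3·8, 2·8 + 3·5) = (10 − 24, 16 + 15) = (-14, 31); dropping signs (only squares matter) gives (14, 31); check 14² + 31² = 196 + 961 = 1157 ✓.
  1157 · 137 = 158509: from (14² + 31²)(4² + 11²), take (14·4 − 31·11, 14·11 + 31·4) = (56 − 341, 154 + 124) = (-285, 278); dropping signs (only squares matter) gives (285, 278); check 285² + 278² = 81225 + 77284 = 158509 ✓.
Step 4: Order so x ≤ y and verify: 278² + 285² = 77284 + 81225 = 158509 = n. ✓

n = 158509 = 278² + 285² (one valid representation with x ≤ y).


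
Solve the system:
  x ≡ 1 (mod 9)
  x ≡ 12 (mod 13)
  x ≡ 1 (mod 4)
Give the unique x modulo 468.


Moduli 9, 13, 4 are pairwise coprime; by CRT there is a unique solution modulo M = 9 · 13 · 4 = 468.
Solve pairwise, accumulating the modulus:
  Start with x ≡ 1 (mod 9).
  Combine with x ≡ 12 (mod 13): since gcd(9, 13) = 1, we get a unique residue mod 117.
    Write x = 1 + 9·t and substitute into x ≡ 12 (mod 13): 9·t ≡ 12 − 1 = 11 (mod 13).
    The inverse of 9 mod 13 is 3 (since 9·3 = 27 = 2·13 + 1), so t ≡ 3·11 = 33 ≡ 7 (mod 13).
    Then x = 1 + 9·7 = 64, valid modulo lcm(9, 13) = 117: x ≡ 64 (mod 117).
  Combine with x ≡ 1 (mod 4): since gcd(117, 4) = 1, we get a unique residue mod 468.
    Write x = 64 + 117·t and substitute into x ≡ 1 (mod 4): 117·t ≡ 1 − 64 = -63 (mod 4).
    Reduce coefficients mod 4: 1·t ≡ 1 (mod 4).
    So t ≡ 1 (mod 4).
    Then x = 64 + 117·1 = 181, valid modulo lcm(117, 4) = 468: x ≡ 181 (mod 468).
Verify: 181 mod 9 = 1 ✓, 181 mod 13 = 12 ✓, 181 mod 4 = 1 ✓.

x ≡ 181 (mod 468).


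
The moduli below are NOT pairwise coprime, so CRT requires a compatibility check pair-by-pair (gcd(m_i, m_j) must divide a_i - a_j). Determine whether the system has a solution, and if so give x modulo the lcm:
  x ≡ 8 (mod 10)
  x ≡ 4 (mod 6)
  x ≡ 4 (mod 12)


Moduli 10, 6, 12 are not pairwise coprime, so CRT works modulo lcm(m_i) when all pairwise compatibility conditions hold.
Pairwise compatibility: gcd(m_i, m_j) must divide a_i - a_j for every pair.
Merge one congruence at a time:
  Start: x ≡ 8 (mod 10).
  Combine with x ≡ 4 (mod 6): gcd(10, 6) = 2; 4 - 8 = -4, which IS divisible by 2, so compatible.
    Write x = 8 + 10·t and substitute into x ≡ 4 (mod 6): 10·t ≡ 4 − 8 = -4 (mod 6).
    Divide the congruence (and modulus) by g = 2: 5·t ≡ -2 (mod 3).
    Reduce coefficients mod 3: 2·t ≡ 1 (mod 3).
    The inverse of 2 mod 3 is 2 (since 2·2 = 4 = 1·3 + 1), so t ≡ 2·1 = 2 ≡ 2 (mod 3).
    Then x = 8 + 10·2 = 28, valid modulo lcm(10, 6) = 30: x ≡ 28 (mod 30).
  Combine with x ≡ 4 (mod 12): gcd(30, 12) = 6; 4 - 28 = -24, which IS divisible by 6, so compatible.
    Write x = 28 + 30·t and substitute into x ≡ 4 (mod 12): 30·t ≡ 4 − 28 = -24 (mod 12).
    Divide the congruence (and modulus) by g = 6: 5·t ≡ -4 (mod 2).
    Reduce coefficients mod 2: 1·t ≡ 0 (mod 2).
    So t ≡ 0 (mod 2).
    Then x = 28 + 30·0 = 28, valid modulo lcm(30, 12) = 60: x ≡ 28 (mod 60).
Verify: 28 mod 10 = 8, 28 mod 6 = 4, 28 mod 12 = 4.

x ≡ 28 (mod 60).


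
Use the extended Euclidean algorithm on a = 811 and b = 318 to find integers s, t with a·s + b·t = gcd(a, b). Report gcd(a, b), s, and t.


Euclidean algorithm on (811, 318) — divide until remainder is 0:
  811 = 2 · 318 + 175
  318 = 1 · 175 + 143
  175 = 1 · 143 + 32
  143 = 4 · 32 + 15
  32 = 2 · 15 + 2
  15 = 7 · 2 + 1
  2 = 2 · 1 + 0
gcd(811, 318) = 1.
Track Bezout coefficients alongside the remainders: start with r₀ = 811 = a·1 + b·0 (s = 1, t = 0) and r₁ = 318 = a·0 + b·1 (s = 0, t = 1); each new remainder r_{k+1} = r_{k-1} − q_k·r_k inherits s_{k+1} = s_{k-1} − q_k·s_k, t_{k+1} = t_{k-1} − q_k·t_k, so r_k = a·s_k + b·t_k at every step:
  q = 2: r = 175, s = 1 − 2·0 = 1, t = 0 − 2·1 = -2  (check: 811·1 + 318·(-2) = 175)
  q = 1: r = 143, s = 0 − 1·1 = -1, t = 1 − 1·(-2) = 3  (check: 811·(-1) + 318·3 = 143)
  q = 1: r = 32, s = 1 − 1·(-1) = 2, t = -2 − 1·3 = -5  (check: 811·2 + 318·(-5) = 32)
  q = 4: r = 15, s = -1 − 4·2 = -9, t = 3 − 4·(-5) = 23  (check: 811·(-9) + 318·23 = 15)
  q = 2: r = 2, s = 2 − 2·(-9) = 20, t = -5 − 2·23 = -51  (check: 811·20 + 318·(-51) = 2)
  q = 7: r = 1, s = -9 − 7·20 = -149, t = 23 − 7·(-51) = 380  (check: 811·(-149) + 318·380 = 1)
The row with r = 1 (the gcd) gives the Bezout coefficients s = -149, t = 380.
Result: 811 · (-149) + 318 · (380) = 1.

gcd(811, 318) = 1; s = -149, t = 380 (check: 811·(-149) + 318·380 = 1).


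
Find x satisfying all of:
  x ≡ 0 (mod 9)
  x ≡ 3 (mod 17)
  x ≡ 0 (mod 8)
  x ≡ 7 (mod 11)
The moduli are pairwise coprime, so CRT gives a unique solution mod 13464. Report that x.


Product of moduli M = 9 · 17 · 8 · 11 = 13464.
Merge one congruence at a time:
  Start: x ≡ 0 (mod 9).
  Combine with x ≡ 3 (mod 17); new modulus lcm = 153.
    Write x = 0 + 9·t and substitute into x ≡ 3 (mod 17): 9·t ≡ 3 − 0 = 3 (mod 17).
    The inverse of 9 mod 17 is 2 (since 9·2 = 18 = 1·17 + 1), so t ≡ 2·3 = 6 ≡ 6 (mod 17).
    Then x = 0 + 9·6 = 54, valid modulo lcm(9, 17) = 153: x ≡ 54 (mod 153).
  Combine with x ≡ 0 (mod 8); new modulus lcm = 1224.
    Write x = 54 + 153·t and substitute into x ≡ 0 (mod 8): 153·t ≡ 0 − 54 = -54 (mod 8).
    Reduce coefficients mod 8: 1·t ≡ 2 (mod 8).
    So t ≡ 2 (mod 8).
    Then x = 54 + 153·2 = 360, valid modulo lcm(153, 8) = 1224: x ≡ 360 (mod 1224).
  Combine with x ≡ 7 (mod 11); new modulus lcm = 13464.
    Write x = 360 + 1224·t and substitute into x ≡ 7 (mod 11): 1224·t ≡ 7 − 360 = -353 (mod 11).
    Reduce coefficients mod 11: 3·t ≡ 10 (mod 11).
    The inverse of 3 mod 11 is 4 (since 3·4 = 12 = 1·11 + 1), so t ≡ 4·10 = 40 ≡ 7 (mod 11).
    Then x = 360 + 1224·7 = 8928, valid modulo lcm(1224, 11) = 13464: x ≡ 8928 (mod 13464).
Verify against each original: 8928 mod 9 = 0, 8928 mod 17 = 3, 8928 mod 8 = 0, 8928 mod 11 = 7.

x ≡ 8928 (mod 13464).


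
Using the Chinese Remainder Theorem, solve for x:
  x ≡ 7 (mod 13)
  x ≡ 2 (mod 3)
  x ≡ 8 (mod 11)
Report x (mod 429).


Moduli 13, 3, 11 are pairwise coprime; by CRT there is a unique solution modulo M = 13 · 3 · 11 = 429.
Solve pairwise, accumulating the modulus:
  Start with x ≡ 7 (mod 13).
  Combine with x ≡ 2 (mod 3): since gcd(13, 3) = 1, we get a unique residue mod 39.
    Write x = 7 + 13·t and substitute into x ≡ 2 (mod 3): 13·t ≡ 2 − 7 = -5 (mod 3).
    Reduce coefficients mod 3: 1·t ≡ 1 (mod 3).
    So t ≡ 1 (mod 3).
    Then x = 7 + 13·1 = 20, valid modulo lcm(13, 3) = 39: x ≡ 20 (mod 39).
  Combine with x ≡ 8 (mod 11): since gcd(39, 11) = 1, we get a unique residue mod 429.
    Write x = 20 + 39·t and substitute into x ≡ 8 (mod 11): 39·t ≡ 8 − 20 = -12 (mod 11).
    Reduce coefficients mod 11: 6·t ≡ 10 (mod 11).
    The inverse of 6 mod 11 is 2 (since 6·2 = 12 = 1·11 + 1), so t ≡ 2·10 = 20 ≡ 9 (mod 11).
    Then x = 20 + 39·9 = 371, valid modulo lcm(39, 11) = 429: x ≡ 371 (mod 429).
Verify: 371 mod 13 = 7 ✓, 371 mod 3 = 2 ✓, 371 mod 11 = 8 ✓.

x ≡ 371 (mod 429).


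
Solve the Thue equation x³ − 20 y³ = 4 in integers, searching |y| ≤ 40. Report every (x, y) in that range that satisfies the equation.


The equation is x³ - 20y³ = 4. For fixed y, x³ = 20·y³ + 4, so a solution requires the RHS to be a perfect cube.
Strategy: iterate y from -40 to 40, compute RHS = 20·y³ + 4, and check whether it is a (positive or negative) perfect cube.
Check small values of y:
  y = 0: RHS = 4 is not a perfect cube.
  y = 1: RHS = 24 is not a perfect cube.
  y = -1: RHS = -16 is not a perfect cube.
  y = 2: RHS = 164 is not a perfect cube.
  y = -2: RHS = -156 is not a perfect cube.
  y = 3: RHS = 544 is not a perfect cube.
  y = -3: RHS = -536 is not a perfect cube.
Continuing the search up to |y| = 40 finds no solutions either.
No (x, y) in the scanned range satisfies the equation.

No integer solutions with |y| ≤ 40.


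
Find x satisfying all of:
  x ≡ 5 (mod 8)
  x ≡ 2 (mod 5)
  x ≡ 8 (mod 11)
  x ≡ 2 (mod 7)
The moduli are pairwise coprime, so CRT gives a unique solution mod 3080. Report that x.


Product of moduli M = 8 · 5 · 11 · 7 = 3080.
Merge one congruence at a time:
  Start: x ≡ 5 (mod 8).
  Combine with x ≡ 2 (mod 5); new modulus lcm = 40.
    Write x = 5 + 8·t and substitute into x ≡ 2 (mod 5): 8·t ≡ 2 − 5 = -3 (mod 5).
    Reduce coefficients mod 5: 3·t ≡ 2 (mod 5).
    The inverse of 3 mod 5 is 2 (since 3·2 = 6 = 1·5 + 1), so t ≡ 2·2 = 4 ≡ 4 (mod 5).
    Then x = 5 + 8·4 = 37, valid modulo lcm(8, 5) = 40: x ≡ 37 (mod 40).
  Combine with x ≡ 8 (mod 11); new modulus lcm = 440.
    Write x = 37 + 40·t and substitute into x ≡ 8 (mod 11): 40·t ≡ 8 − 37 = -29 (mod 11).
    Reduce coefficients mod 11: 7·t ≡ 4 (mod 11).
    The inverse of 7 mod 11 is 8 (since 7·8 = 56 = 5·11 + 1), so t ≡ 8·4 = 32 ≡ 10 (mod 11).
    Then x = 37 + 40·10 = 437, valid modulo lcm(40, 11) = 440: x ≡ 437 (mod 440).
  Combine with x ≡ 2 (mod 7); new modulus lcm = 3080.
    Write x = 437 + 440·t and substitute into x ≡ 2 (mod 7): 440·t ≡ 2 − 437 = -435 (mod 7).
    Reduce coefficients mod 7: 6·t ≡ 6 (mod 7).
    The inverse of 6 mod 7 is 6 (since 6·6 = 36 = 5·7 + 1), so t ≡ 6·6 = 36 ≡ 1 (mod 7).
    Then x = 437 + 440·1 = 877, valid modulo lcm(440, 7) = 3080: x ≡ 877 (mod 3080).
Verify against each original: 877 mod 8 = 5, 877 mod 5 = 2, 877 mod 11 = 8, 877 mod 7 = 2.

x ≡ 877 (mod 3080).


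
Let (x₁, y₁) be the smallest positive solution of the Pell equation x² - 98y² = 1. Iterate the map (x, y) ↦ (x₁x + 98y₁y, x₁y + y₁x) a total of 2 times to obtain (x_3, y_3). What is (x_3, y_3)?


Step 1: Find the fundamental solution (x₁, y₁) of x² - 98y² = 1.
  Expand √98 as a continued fraction. a₀ = ⌊√98⌋ = 9; iterate m_{k+1} = d_k·a_k − m_k, d_{k+1} = (98 − m_{k+1}²)/d_k, a_{k+1} = ⌊(a₀ + m_{k+1})/d_{k+1}⌋ (starting m₀ = 0, d₀ = 1), with convergents p_k = a_k·p_{k-1} + p_{k-2}, q_k = a_k·q_{k-1} + q_{k-2} (p₋₁ = 1, q₋₁ = 0):
  k = 0: a₀ = 9; p₀/q₀ = 9/1; p₀² − 98·q₀² = 81 − 98 = -17.
  k = 1: m = 9, d = 17, a = ⌊(9 + 9)/17⌋ = 1; p/q = (1·9 + 1)/(1·1 + 0) = 10/1; p² − 98·q² = 100 − 98 = 2.
  k = 2: m = 8, d = 2, a = ⌊(9 + 8)/2⌋ = 8; p/q = (8·10 + 9)/(8·1 + 1) = 89/9; p² − 98·q² = 7921 − 7938 = -17.
  k = 3: m = 8, d = 17, a = ⌊(9 + 8)/17⌋ = 1; p/q = (1·89 + 10)/(1·9 + 1) = 99/10; p² − 98·q² = 9801 − 9800 = 1.
  The first convergent with p² − 98·q² = 1 gives the fundamental solution (x₁, y₁) = (99, 10).
Step 2: Apply the recurrence (x_{n+1}, y_{n+1}) = (x₁x_n + 98y₁y_n, x₁y_n + y₁x_n) repeatedly.
  From (x_1, y_1) = (99, 10): x_2 = 99·99 + 98·10·10 = 19601; y_2 = 99·10 + 10·99 = 1980.
  From (x_2, y_2) = (19601, 1980): x_3 = 99·19601 + 98·10·1980 = 3880899; y_3 = 99·1980 + 10·19601 = 392030.
Step 3: Verify x_3² - 98·y_3² = 15061377048201 - 15061377048200 = 1 (should be 1). ✓

(x_1, y_1) = (99, 10); (x_3, y_3) = (3880899, 392030).
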